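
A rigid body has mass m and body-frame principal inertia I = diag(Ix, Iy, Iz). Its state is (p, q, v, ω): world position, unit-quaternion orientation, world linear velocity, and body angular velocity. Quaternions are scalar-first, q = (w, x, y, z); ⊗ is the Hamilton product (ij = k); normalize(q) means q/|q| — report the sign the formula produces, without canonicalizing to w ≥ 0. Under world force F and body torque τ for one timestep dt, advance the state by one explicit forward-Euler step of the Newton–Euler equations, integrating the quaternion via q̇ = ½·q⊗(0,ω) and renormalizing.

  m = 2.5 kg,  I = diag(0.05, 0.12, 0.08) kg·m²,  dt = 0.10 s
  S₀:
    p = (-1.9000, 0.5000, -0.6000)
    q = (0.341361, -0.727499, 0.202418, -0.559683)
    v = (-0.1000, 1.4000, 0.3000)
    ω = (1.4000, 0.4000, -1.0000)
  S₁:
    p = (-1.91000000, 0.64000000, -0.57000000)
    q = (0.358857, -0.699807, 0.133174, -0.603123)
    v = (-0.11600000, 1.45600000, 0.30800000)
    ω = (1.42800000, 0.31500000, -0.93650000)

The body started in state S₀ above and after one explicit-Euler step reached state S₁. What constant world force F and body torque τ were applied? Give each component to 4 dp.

velocity change Δv = (-0.01600000, 0.05600000, 0.00800000)
m·(v₁−v₀)/dt = (-0.4000, 1.4000, 0.2000)
rate change Δω = (0.02800000, -0.08500000, 0.06350000)
gyro term ω₀×Iω₀ = (0.0160, 0.0420, 0.0392)
I·α + gyro = (0.0300, -0.0600, 0.0900)

F = (-0.4000, 1.4000, 0.2000)
τ = (0.0300, -0.0600, 0.0900)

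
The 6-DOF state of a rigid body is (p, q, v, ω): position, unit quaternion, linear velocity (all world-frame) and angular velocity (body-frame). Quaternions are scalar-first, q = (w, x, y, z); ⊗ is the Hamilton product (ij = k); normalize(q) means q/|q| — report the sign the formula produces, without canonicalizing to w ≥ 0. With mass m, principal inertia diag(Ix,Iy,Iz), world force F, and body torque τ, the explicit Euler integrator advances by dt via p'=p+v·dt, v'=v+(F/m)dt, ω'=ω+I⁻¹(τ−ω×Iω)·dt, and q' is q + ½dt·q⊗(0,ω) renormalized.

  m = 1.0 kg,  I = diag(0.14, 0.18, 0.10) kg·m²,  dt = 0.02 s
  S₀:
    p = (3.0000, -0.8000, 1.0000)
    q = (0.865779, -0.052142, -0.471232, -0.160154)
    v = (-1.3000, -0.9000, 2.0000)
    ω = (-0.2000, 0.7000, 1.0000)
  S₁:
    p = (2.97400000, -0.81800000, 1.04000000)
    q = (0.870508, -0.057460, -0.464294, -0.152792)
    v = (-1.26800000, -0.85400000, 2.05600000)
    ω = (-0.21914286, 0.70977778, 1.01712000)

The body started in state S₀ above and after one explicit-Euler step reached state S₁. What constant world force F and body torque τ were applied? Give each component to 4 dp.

F = (1.6000, 2.3000, 2.8000)
τ = (-0.1900, 0.0800, 0.0800)

v₁ − v₀ = (0.03200000, 0.04600000, 0.05600000)
m·(v₁−v₀)/dt = (1.6000, 2.3000, 2.8000)
rate change Δω = (-0.01914286, 0.00977778, 0.01712000)
ω₀×(Iω₀) = (-0.0560, -0.0080, -0.0056)
τ = I·(Δω/dt) + ω₀×(Iω₀) = (-0.1900, 0.0800, 0.0800)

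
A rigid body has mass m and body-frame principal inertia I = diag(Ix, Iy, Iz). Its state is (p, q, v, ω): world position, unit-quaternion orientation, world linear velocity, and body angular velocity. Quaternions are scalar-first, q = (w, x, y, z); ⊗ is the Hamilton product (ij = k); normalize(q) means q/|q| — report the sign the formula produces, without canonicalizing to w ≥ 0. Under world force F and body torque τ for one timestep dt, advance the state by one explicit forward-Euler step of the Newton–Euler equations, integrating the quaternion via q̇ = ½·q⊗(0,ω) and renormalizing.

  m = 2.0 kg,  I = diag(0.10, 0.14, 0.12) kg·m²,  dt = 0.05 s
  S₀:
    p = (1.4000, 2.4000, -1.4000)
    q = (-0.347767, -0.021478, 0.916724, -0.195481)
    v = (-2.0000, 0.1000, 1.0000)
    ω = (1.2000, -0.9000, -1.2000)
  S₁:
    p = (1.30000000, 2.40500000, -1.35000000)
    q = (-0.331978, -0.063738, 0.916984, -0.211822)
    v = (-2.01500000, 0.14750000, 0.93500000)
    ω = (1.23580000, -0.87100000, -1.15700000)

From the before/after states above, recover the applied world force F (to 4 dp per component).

velocity change Δv = (-0.01500000, 0.04750000, -0.06500000)
m·(v₁−v₀)/dt = (-0.6000, 1.9000, -2.6000)

F = (-0.6000, 1.9000, -2.6000)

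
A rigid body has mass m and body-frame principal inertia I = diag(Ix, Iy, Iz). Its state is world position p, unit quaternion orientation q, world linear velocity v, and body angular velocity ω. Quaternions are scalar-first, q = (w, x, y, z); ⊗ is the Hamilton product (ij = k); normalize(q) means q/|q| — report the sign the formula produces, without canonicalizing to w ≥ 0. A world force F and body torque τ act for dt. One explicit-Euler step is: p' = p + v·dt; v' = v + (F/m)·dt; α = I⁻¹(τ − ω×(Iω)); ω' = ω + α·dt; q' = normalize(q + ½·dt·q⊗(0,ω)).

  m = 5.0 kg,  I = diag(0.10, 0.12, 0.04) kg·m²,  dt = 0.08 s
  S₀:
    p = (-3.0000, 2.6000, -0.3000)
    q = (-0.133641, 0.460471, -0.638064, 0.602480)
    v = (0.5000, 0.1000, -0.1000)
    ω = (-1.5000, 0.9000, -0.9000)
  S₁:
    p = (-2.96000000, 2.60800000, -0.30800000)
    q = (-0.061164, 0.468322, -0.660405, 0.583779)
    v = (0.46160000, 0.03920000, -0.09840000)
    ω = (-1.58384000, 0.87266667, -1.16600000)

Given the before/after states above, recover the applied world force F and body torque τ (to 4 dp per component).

F = (-2.4000, -3.8000, 0.1000)
τ = (-0.0400, 0.0400, -0.1600)

ω₁ − ω₀ = (-0.08384000, -0.02733333, -0.26600000)
precession coupling = (0.0648, 0.0810, -0.0270)
τ = I·(Δω/dt) + ω₀×(Iω₀) = (-0.0400, 0.0400, -0.1600)
Δv = v₁−v₀ = (-0.03840000, -0.06080000, 0.00160000)
F = m·Δv/dt = (-2.4000, -3.8000, 0.1000)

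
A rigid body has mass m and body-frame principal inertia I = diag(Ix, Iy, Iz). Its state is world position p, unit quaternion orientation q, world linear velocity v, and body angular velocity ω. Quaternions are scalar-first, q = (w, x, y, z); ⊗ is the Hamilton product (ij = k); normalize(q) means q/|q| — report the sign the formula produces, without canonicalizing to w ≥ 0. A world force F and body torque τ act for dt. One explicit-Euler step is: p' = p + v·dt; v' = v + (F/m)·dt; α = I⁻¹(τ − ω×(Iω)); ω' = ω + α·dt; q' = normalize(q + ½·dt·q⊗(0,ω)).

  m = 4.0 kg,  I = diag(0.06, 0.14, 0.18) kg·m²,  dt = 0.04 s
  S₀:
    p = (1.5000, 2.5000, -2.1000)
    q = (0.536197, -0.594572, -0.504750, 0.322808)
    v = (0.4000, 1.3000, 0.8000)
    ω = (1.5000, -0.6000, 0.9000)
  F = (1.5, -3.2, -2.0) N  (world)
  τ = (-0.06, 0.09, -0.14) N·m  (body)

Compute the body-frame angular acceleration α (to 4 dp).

gyro term ω×Iω = (-0.0216, -0.1620, -0.0720)
angular accel α = (-0.6400, 1.8000, -0.3778)

α = (-0.6400, 1.8000, -0.3778)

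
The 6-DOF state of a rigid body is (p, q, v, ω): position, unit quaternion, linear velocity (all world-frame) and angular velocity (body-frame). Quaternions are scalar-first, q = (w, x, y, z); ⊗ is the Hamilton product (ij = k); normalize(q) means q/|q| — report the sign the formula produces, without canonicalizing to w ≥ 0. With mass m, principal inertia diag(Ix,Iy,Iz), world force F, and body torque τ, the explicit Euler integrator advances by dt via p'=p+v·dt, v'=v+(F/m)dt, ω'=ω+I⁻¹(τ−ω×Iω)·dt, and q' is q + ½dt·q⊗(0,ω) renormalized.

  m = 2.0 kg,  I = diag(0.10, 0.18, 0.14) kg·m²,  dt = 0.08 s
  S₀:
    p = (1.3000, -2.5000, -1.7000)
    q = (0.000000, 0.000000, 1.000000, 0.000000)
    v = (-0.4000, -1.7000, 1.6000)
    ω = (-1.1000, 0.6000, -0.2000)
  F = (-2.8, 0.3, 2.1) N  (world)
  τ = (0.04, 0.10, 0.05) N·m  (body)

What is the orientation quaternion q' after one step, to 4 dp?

Hamilton product q⊗(0,ω) = (-0.6000000, -0.2000000, 0.0000000, 1.1000000)
q + ½dt·q⊗(0,ω), renormalized = (-0.0240, -0.0080, 0.9987, 0.0439)

q' = (-0.0240, -0.0080, 0.9987, 0.0439)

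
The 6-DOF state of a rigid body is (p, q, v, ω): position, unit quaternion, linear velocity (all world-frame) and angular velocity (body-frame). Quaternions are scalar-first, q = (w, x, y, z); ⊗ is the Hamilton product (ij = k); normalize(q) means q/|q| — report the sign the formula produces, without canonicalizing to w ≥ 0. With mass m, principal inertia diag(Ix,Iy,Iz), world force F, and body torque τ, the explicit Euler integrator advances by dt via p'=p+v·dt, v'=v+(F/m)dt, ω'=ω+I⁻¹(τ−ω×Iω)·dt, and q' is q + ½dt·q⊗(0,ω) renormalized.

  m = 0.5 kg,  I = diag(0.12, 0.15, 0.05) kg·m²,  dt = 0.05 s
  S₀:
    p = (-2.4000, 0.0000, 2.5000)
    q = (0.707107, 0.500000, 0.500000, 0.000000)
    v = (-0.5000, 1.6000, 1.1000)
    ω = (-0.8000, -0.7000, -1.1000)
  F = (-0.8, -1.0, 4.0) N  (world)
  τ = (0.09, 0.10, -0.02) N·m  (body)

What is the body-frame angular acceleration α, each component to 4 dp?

α = (1.3917, 0.2560, -0.7360)

ω×(Iω) gyroscopic = (-0.0770, 0.0616, 0.0168)
angular accel α = (1.3917, 0.2560, -0.7360)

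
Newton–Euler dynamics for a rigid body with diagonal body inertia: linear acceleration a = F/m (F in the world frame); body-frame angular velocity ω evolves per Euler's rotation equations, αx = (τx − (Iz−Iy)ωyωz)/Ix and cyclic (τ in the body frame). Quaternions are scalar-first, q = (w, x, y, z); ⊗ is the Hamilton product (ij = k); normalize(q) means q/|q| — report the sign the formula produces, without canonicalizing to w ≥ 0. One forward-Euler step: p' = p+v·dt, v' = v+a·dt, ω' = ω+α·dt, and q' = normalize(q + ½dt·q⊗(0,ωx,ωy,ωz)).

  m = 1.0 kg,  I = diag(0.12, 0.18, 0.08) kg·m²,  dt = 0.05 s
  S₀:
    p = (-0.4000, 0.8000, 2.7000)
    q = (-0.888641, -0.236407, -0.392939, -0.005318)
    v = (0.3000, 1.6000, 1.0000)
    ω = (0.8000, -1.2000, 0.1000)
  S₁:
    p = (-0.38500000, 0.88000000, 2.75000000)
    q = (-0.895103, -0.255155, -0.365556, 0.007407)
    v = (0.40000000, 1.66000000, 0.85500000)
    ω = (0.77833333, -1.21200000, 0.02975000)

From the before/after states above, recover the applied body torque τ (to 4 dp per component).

τ = (-0.0400, -0.0400, -0.1700)

Δω = ω₁−ω₀ = (-0.02166667, -0.01200000, -0.07025000)
τ = I·(Δω/dt) + ω₀×(Iω₀) = (-0.0400, -0.0400, -0.1700)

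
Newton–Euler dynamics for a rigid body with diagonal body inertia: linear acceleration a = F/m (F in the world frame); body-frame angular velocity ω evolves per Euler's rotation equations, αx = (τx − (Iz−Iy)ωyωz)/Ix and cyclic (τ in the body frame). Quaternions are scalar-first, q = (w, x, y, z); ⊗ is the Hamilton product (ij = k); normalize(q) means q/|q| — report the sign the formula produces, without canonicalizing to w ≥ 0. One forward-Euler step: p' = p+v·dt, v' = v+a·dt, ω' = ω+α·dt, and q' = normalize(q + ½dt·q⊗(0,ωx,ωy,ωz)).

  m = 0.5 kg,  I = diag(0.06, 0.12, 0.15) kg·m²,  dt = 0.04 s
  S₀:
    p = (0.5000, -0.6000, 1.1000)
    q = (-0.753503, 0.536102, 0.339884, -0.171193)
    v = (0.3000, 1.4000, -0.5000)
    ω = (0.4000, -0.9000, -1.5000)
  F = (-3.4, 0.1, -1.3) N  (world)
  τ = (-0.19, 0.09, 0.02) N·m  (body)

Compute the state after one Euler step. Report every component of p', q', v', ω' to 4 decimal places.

a = (-6.8000, 0.2000, -2.6000)
new position p' = (0.5120, -0.5440, 1.0800)
new velocity v' = (0.0280, 1.4080, -0.6040)
(τ − ω×Iω)/I = (-3.8417, 0.3000, 0.2773)
new body rate ω' = (0.2463, -0.8880, -1.4889)
Hamilton product q⊗(0,ω) = (-0.1653347, -0.9653009, 1.4138285, 0.5118091)
q' = normalize(q + ½dt·q⊗(0,ω)) = (-0.7563, 0.5165, 0.3679, -0.1609)

p' = (0.5120, -0.5440, 1.0800)
q' = (-0.7563, 0.5165, 0.3679, -0.1609)
v' = (0.0280, 1.4080, -0.6040)
ω' = (0.2463, -0.8880, -1.4889)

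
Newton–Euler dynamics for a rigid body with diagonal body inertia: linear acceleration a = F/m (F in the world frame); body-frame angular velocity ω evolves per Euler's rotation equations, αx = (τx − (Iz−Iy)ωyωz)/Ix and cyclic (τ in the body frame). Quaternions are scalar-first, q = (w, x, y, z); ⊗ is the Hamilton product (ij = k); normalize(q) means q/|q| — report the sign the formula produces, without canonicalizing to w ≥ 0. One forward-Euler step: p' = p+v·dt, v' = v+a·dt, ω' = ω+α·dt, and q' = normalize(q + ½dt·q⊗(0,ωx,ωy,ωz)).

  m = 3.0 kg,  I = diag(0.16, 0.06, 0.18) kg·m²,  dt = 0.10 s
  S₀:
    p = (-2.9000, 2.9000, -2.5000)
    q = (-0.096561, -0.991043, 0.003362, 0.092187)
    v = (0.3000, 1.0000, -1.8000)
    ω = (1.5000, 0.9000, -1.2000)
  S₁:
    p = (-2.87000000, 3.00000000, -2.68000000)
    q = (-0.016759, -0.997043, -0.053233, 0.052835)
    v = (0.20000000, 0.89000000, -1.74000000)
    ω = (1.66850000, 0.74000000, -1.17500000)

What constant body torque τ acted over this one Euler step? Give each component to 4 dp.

τ = (0.1400, -0.0600, -0.0900)

ω₁ − ω₀ = (0.16850000, -0.16000000, 0.02500000)
I·α + gyro = (0.1400, -0.0600, -0.0900)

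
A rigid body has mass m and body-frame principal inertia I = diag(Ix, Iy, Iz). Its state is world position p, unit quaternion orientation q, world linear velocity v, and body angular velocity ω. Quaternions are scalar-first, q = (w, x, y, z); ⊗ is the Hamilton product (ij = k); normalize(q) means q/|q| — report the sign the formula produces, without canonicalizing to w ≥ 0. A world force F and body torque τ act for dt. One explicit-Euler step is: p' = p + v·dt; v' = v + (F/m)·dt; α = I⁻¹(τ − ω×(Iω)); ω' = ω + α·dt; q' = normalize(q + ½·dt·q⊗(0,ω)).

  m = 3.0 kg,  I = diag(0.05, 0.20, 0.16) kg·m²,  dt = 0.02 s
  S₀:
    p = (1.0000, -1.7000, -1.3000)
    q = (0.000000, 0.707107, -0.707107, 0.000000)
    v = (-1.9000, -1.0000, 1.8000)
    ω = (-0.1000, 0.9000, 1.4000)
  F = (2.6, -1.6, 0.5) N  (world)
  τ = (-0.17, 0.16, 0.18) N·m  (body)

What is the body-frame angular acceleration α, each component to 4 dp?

α = (-2.3920, 0.7230, 1.2094)

gyro term ω×Iω = (-0.0504, 0.0154, -0.0135)
angular accel α = (-2.3920, 0.7230, 1.2094)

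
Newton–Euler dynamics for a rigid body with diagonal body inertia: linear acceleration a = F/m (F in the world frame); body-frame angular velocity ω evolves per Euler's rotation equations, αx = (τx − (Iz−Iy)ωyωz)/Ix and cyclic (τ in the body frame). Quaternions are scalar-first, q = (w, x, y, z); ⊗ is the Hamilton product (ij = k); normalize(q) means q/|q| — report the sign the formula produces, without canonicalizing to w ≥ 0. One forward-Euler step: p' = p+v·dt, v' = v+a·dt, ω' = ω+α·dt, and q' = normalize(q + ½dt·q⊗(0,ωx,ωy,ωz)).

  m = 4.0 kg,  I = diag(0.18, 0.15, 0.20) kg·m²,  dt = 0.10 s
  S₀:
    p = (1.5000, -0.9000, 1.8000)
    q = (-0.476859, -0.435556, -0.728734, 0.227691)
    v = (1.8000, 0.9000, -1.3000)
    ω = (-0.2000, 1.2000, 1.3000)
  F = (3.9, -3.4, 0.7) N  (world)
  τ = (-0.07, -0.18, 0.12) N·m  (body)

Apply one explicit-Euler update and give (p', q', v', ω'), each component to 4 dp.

p' = (1.6800, -0.8100, 1.6700)
q' = (-0.4505, -0.4899, -0.7284, 0.1626)
v' = (1.8975, 0.8150, -1.2825)
ω' = (-0.2822, 1.0765, 1.3564)

precession coupling ω×(Iω) = (0.0780, 0.0052, 0.0072)
(τ − ω×Iω)/I = (-0.8222, -1.2347, 0.5640)
ω' = ω + α·dt = (-0.2822, 1.0765, 1.3564)
2q̇ = q⊗(0,ω) = (0.4913713, -1.1252116, -0.0515462, -1.2883307)
q + ½dt·q⊗(0,ω), renormalized = (-0.4505, -0.4899, -0.7284, 0.1626)
a = (0.9750, -0.8500, 0.1750)
new position p' = (1.6800, -0.8100, 1.6700)
v' = v + a·dt = (1.8975, 0.8150, -1.2825)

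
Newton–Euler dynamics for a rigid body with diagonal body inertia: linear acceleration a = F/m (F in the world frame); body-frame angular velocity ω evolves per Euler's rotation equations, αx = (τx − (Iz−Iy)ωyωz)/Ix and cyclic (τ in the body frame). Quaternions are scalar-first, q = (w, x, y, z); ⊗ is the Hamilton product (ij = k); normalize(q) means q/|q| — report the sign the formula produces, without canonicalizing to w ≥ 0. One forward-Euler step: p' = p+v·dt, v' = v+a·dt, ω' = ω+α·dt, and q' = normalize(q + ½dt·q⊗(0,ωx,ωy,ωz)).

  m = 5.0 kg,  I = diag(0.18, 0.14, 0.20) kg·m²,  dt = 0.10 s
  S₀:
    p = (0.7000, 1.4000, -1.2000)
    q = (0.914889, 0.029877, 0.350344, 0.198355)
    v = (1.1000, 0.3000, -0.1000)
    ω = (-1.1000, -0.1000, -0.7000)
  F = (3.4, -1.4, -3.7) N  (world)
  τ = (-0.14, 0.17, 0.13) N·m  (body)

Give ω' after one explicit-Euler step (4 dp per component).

precession coupling ω×(Iω) = (0.0042, -0.0154, -0.0044)
(τ − ω×Iω)/I = (-0.8011, 1.3243, 0.6720)
ω + α·dt = (-1.1801, 0.0324, -0.6328)

ω' = (-1.1801, 0.0324, -0.6328)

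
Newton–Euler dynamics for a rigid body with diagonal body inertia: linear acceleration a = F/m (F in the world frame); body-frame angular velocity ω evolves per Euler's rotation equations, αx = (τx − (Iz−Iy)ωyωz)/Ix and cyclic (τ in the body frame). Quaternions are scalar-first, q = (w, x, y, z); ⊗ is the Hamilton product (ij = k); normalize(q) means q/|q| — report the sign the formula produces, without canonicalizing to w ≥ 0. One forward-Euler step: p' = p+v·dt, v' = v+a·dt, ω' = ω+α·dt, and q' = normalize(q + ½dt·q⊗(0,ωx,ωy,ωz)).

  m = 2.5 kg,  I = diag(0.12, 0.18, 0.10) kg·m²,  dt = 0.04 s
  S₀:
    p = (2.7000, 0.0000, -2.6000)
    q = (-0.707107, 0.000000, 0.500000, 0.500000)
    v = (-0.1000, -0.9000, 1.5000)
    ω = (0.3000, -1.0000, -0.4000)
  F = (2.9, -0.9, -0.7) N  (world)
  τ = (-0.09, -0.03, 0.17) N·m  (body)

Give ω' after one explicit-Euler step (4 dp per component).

ω' = (0.2807, -1.0061, -0.3248)

α = I⁻¹(τ − ω×Iω) = (-0.4833, -0.1533, 1.8800)
new body rate ω' = (0.2807, -1.0061, -0.3248)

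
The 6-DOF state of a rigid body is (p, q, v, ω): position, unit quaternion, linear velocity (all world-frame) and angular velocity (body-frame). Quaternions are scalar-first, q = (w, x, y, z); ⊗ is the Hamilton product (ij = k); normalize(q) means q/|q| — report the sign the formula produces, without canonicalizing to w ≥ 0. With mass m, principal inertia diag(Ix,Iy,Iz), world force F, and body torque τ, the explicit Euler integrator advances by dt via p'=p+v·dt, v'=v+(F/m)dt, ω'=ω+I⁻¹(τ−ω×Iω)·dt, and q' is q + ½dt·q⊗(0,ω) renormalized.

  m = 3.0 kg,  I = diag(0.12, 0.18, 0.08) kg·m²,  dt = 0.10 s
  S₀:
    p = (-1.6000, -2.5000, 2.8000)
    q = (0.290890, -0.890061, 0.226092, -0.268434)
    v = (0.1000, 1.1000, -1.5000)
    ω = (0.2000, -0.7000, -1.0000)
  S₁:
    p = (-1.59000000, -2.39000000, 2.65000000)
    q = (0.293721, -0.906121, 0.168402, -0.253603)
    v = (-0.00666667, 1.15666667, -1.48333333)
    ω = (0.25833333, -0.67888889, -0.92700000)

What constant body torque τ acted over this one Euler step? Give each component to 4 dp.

ω₁ − ω₀ = (0.05833333, 0.02111111, 0.07300000)
applied torque τ = (0.0000, 0.0300, 0.0500)

τ = (0.0000, 0.0300, 0.0500)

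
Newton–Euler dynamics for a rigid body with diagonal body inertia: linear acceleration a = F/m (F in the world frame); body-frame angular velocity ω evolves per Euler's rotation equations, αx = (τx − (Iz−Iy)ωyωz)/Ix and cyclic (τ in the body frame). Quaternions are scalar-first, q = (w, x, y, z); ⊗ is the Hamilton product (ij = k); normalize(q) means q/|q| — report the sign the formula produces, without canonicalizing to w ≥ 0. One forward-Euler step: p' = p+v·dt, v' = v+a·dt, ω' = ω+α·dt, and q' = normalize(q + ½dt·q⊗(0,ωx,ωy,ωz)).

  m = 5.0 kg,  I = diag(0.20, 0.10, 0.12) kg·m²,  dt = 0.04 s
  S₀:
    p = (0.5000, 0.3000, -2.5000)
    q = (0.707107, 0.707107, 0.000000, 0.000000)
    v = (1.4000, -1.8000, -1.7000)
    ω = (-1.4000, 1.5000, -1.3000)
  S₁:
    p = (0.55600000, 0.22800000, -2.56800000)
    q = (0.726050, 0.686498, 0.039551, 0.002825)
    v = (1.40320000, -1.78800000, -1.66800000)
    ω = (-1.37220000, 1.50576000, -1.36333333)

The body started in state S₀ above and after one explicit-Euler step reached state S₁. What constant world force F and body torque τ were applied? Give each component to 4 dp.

v₁ − v₀ = (0.00320000, 0.01200000, 0.03200000)
m·(v₁−v₀)/dt = (0.4000, 1.5000, 4.0000)
ω₁ − ω₀ = (0.02780000, 0.00576000, -0.06333333)
precession coupling = (-0.0390, 0.1456, 0.2100)
τ = I·(Δω/dt) + ω₀×(Iω₀) = (0.1000, 0.1600, 0.0200)

F = (0.4000, 1.5000, 4.0000)
τ = (0.1000, 0.1600, 0.0200)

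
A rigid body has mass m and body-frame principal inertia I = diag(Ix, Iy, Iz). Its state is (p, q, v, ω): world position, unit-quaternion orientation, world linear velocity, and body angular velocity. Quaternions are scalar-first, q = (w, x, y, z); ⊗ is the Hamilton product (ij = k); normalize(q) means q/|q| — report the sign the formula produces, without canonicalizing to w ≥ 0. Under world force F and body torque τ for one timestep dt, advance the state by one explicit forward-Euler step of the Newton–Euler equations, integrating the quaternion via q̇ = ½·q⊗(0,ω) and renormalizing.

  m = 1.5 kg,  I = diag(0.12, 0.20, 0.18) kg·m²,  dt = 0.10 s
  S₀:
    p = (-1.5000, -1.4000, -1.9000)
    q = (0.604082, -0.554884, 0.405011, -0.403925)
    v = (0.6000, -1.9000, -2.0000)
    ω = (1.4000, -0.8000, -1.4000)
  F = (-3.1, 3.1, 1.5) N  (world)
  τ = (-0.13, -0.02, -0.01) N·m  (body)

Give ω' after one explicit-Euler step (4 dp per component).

ω' = (1.3103, -0.8688, -1.3558)

gyro term ω×Iω = (-0.0224, 0.1176, -0.0896)
angular accel α = (-0.8967, -0.6880, 0.4422)
ω + α·dt = (1.3103, -0.8688, -1.3558)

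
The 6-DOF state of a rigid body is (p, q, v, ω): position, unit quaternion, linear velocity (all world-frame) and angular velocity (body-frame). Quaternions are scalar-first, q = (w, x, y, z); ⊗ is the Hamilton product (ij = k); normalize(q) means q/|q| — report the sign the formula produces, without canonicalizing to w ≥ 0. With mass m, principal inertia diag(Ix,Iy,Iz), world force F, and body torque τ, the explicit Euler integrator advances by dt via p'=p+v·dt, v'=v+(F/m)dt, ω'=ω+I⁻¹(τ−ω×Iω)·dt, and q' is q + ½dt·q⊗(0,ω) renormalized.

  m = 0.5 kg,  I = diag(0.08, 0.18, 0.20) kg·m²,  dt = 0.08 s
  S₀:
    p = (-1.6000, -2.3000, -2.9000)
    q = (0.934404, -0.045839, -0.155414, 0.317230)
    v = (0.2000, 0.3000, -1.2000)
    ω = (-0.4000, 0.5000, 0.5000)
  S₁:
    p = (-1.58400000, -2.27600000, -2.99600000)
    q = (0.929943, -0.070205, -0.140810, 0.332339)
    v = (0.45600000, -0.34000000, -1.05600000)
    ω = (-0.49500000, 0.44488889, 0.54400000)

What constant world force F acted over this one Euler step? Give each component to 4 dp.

velocity change Δv = (0.25600000, -0.64000000, 0.14400000)
applied force F = (1.6000, -4.0000, 0.9000)

F = (1.6000, -4.0000, 0.9000)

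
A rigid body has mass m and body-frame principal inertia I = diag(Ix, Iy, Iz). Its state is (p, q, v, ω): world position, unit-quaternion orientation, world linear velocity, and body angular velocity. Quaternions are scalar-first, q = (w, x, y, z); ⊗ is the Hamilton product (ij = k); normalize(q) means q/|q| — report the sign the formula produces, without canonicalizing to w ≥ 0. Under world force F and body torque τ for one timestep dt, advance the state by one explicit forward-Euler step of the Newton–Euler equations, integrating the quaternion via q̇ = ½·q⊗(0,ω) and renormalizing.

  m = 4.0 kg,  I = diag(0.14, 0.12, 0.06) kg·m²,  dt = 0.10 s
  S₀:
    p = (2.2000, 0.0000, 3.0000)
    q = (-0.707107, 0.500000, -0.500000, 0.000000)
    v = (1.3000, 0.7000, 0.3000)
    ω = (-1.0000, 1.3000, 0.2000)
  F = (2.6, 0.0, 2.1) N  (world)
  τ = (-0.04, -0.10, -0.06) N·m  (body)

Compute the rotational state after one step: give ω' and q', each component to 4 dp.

ω' = (-1.0174, 1.2300, 0.0567)
q' = (-0.6474, 0.5286, -0.5491, 0.0004)

ω×(Iω) gyroscopic = (-0.0156, -0.0160, 0.0260)
angular accel α = (-0.1743, -0.7000, -1.4333)
new body rate ω' = (-1.0174, 1.2300, 0.0567)
Hamilton product q⊗(0,ω) = (1.1500000, 0.6071070, -1.0192391, 0.0085786)
updated quaternion q' = (-0.6474, 0.5286, -0.5491, 0.0004)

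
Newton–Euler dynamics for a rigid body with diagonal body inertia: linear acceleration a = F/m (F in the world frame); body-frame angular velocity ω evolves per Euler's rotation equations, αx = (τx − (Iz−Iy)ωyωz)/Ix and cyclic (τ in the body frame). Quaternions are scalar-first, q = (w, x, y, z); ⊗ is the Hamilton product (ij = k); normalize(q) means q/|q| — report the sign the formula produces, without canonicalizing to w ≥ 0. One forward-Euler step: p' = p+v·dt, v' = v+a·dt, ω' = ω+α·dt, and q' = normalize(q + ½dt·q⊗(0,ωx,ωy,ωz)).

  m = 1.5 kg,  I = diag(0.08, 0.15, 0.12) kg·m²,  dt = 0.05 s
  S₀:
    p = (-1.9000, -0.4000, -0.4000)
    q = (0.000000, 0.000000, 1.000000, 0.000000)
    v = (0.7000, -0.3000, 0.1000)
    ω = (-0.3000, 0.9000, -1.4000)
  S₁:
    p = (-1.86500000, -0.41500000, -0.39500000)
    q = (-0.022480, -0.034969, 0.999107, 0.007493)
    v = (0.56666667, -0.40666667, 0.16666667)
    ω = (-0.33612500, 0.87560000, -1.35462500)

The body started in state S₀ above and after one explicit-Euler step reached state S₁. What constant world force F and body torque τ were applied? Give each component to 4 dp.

F = (-4.0000, -3.2000, 2.0000)
τ = (-0.0200, -0.0900, 0.0900)

rate change Δω = (-0.03612500, -0.02440000, 0.04537500)
precession coupling = (0.0378, -0.0168, -0.0189)
I·α + gyro = (-0.0200, -0.0900, 0.0900)
Δv = v₁−v₀ = (-0.13333333, -0.10666667, 0.06666667)
applied force F = (-4.0000, -3.2000, 2.0000)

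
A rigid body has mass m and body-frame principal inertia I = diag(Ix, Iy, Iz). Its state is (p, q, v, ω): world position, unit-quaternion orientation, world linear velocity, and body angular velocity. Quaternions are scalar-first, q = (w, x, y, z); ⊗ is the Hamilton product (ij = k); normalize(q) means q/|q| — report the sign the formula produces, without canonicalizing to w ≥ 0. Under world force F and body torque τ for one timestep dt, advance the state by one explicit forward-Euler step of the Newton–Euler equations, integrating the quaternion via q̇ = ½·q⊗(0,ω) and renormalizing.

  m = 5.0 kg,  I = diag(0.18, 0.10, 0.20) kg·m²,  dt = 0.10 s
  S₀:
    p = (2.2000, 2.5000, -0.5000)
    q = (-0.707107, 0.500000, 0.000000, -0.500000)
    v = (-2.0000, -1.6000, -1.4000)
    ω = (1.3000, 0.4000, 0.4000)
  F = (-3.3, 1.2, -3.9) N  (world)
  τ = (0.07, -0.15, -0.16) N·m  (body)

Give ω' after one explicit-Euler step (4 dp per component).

gyro term ω×Iω = (0.0160, -0.0104, -0.0416)
angular accel α = (0.3000, -1.3960, -0.5920)
new body rate ω' = (1.3300, 0.2604, 0.3408)

ω' = (1.3300, 0.2604, 0.3408)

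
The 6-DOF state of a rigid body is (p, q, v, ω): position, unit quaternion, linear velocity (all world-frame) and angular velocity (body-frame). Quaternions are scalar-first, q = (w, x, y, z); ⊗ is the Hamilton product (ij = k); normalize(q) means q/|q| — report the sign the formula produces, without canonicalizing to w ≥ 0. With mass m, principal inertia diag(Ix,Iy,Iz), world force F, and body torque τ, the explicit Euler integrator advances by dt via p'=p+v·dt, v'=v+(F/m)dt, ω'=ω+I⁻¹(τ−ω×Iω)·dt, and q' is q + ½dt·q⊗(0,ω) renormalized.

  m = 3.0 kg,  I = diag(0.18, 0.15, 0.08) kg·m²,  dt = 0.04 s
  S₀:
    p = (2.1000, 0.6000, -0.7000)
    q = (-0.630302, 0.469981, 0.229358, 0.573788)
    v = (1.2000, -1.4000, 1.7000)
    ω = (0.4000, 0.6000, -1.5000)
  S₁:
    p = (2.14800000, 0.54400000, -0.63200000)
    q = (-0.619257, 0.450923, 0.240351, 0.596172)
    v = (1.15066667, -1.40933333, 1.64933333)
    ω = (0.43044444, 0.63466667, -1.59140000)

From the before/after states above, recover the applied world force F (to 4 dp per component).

F = (-3.7000, -0.7000, -3.8000)

Δv = v₁−v₀ = (-0.04933333, -0.00933333, -0.05066667)
applied force F = (-3.7000, -0.7000, -3.8000)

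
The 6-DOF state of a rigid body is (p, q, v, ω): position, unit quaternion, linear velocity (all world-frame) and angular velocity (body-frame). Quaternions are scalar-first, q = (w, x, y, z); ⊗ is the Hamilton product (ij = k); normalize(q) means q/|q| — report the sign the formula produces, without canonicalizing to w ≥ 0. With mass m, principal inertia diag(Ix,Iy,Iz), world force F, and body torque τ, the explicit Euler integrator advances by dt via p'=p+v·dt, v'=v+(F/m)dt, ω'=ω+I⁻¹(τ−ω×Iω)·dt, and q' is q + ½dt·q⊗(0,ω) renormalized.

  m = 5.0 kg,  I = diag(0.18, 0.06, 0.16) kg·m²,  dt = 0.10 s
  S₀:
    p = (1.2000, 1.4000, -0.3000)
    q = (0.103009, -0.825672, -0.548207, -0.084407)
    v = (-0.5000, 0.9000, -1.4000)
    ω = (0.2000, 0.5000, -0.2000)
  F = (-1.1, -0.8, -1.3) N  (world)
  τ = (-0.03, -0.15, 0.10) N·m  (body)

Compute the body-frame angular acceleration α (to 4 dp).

α = (-0.1111, -2.4867, 0.7000)

ω×(Iω) gyroscopic = (-0.0100, -0.0008, -0.0120)
(τ − ω×Iω)/I = (-0.1111, -2.4867, 0.7000)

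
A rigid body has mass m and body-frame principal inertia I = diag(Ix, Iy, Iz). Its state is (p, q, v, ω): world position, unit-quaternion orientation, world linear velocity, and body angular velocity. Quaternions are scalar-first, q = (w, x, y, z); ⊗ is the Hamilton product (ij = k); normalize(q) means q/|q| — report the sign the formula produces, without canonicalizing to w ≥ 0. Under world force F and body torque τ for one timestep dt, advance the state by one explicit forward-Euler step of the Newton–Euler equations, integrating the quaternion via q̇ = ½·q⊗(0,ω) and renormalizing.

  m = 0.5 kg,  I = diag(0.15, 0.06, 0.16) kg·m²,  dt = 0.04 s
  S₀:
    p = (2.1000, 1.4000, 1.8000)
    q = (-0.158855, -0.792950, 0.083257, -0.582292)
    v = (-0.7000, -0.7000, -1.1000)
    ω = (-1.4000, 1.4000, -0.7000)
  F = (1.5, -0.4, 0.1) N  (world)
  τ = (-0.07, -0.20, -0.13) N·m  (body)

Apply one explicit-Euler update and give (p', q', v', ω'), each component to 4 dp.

p' = (2.0720, 1.3720, 1.7560)
q' = (-0.1914, -0.7727, 0.0839, -0.5994)
v' = (-0.5800, -0.7320, -1.0920)
ω' = (-1.3925, 1.2732, -0.7766)

gyro term ω×Iω = (-0.0980, -0.0098, 0.1764)
(τ − ω×Iω)/I = (0.1867, -3.1700, -1.9150)
new body rate ω' = (-1.3925, 1.2732, -0.7766)
Hamilton product q⊗(0,ω) = (-1.6342942, 0.9793259, 0.0377468, -0.8823717)
q' = normalize(q + ½dt·q⊗(0,ω)) = (-0.1914, -0.7727, 0.0839, -0.5994)
linear accel F/m = (3.0000, -0.8000, 0.2000)
p' = p + v·dt = (2.0720, 1.3720, 1.7560)
new velocity v' = (-0.5800, -0.7320, -1.0920)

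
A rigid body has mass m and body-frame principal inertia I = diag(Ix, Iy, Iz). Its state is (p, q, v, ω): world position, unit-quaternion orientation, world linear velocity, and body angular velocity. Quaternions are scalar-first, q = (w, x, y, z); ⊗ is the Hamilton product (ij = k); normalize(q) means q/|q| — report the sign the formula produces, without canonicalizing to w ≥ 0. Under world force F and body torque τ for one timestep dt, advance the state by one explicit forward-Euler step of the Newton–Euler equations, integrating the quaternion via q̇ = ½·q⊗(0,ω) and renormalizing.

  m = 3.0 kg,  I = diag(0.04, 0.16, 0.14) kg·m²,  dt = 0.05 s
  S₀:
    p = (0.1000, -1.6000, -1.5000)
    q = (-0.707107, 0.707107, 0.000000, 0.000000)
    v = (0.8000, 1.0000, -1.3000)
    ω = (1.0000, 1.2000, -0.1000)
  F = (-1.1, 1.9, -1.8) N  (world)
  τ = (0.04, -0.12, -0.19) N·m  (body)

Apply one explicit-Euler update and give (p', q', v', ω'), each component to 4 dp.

p' = (0.1400, -1.5500, -1.5650)
q' = (-0.7242, 0.6889, -0.0194, 0.0230)
v' = (0.7817, 1.0317, -1.3300)
ω' = (1.0470, 1.1594, -0.2193)

linear accel F/m = (-0.3667, 0.6333, -0.6000)
new position p' = (0.1400, -1.5500, -1.5650)
v' = v + a·dt = (0.7817, 1.0317, -1.3300)
(τ − ω×Iω)/I = (0.9400, -0.8125, -2.3857)
ω' = ω + α·dt = (1.0470, 1.1594, -0.2193)
2q̇ = q⊗(0,ω) = (-0.7071070, -0.7071070, -0.7778177, 0.9192391)
updated quaternion q' = (-0.7242, 0.6889, -0.0194, 0.0230)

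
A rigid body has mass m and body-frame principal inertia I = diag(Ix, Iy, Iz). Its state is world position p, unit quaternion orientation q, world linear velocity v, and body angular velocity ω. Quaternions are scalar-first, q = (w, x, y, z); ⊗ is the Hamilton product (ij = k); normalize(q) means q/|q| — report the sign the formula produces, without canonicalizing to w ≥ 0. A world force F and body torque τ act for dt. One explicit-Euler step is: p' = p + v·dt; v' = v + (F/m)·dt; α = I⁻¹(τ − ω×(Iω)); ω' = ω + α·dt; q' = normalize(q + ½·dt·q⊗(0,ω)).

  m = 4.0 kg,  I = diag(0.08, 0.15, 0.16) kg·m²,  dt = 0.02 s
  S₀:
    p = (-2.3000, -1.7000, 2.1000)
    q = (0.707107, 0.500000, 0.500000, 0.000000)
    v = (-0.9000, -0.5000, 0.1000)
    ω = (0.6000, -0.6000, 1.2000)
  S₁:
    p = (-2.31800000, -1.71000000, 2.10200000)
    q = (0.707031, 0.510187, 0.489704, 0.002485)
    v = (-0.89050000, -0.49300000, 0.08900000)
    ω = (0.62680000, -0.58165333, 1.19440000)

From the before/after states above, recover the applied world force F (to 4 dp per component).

F = (1.9000, 1.4000, -2.2000)

Δv = v₁−v₀ = (0.00950000, 0.00700000, -0.01100000)
m·(v₁−v₀)/dt = (1.9000, 1.4000, -2.2000)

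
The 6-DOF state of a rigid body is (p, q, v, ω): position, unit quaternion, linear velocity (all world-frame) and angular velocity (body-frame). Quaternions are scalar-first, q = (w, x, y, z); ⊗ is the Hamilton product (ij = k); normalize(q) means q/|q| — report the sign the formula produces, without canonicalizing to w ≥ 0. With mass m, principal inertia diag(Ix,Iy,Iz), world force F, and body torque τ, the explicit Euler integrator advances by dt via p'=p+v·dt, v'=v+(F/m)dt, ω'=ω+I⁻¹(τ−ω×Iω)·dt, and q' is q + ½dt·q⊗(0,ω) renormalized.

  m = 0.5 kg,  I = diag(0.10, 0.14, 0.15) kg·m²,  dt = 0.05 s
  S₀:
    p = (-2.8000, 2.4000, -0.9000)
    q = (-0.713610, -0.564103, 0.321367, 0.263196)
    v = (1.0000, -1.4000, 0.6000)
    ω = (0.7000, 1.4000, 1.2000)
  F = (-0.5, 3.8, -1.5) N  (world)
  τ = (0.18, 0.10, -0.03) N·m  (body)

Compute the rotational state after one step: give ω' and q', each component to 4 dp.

ω' = (0.7816, 1.4507, 1.1769)
q' = (-0.7220, -0.5755, 0.3175, 0.2162)

precession coupling ω×(Iω) = (0.0168, -0.0420, 0.0392)
α = I⁻¹(τ − ω×Iω) = (1.6320, 1.0143, -0.4613)
ω + α·dt = (0.7816, 1.4507, 1.1769)
2q̇ = q⊗(0,ω) = (-0.3708769, -0.4823610, -0.1378932, -1.8710331)
q + ½dt·q⊗(0,ω), renormalized = (-0.7220, -0.5755, 0.3175, 0.2162)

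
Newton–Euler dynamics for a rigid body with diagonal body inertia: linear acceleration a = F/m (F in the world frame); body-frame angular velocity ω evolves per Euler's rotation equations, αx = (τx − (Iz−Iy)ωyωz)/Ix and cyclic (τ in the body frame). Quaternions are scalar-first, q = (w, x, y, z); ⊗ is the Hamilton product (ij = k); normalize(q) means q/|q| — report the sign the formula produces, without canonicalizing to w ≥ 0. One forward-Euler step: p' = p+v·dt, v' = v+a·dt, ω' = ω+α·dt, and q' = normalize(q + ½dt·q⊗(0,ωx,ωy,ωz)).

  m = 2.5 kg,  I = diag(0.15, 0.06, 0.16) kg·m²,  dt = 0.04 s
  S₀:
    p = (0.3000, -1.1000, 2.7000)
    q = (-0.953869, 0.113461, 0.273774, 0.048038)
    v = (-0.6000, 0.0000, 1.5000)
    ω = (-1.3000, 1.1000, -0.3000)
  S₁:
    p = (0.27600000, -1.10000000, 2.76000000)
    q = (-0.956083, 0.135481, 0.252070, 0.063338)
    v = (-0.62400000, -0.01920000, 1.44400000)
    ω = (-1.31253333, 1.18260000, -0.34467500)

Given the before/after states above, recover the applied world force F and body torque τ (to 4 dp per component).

F = (-1.5000, -1.2000, -3.5000)
τ = (-0.0800, 0.1200, -0.0500)

Δv = v₁−v₀ = (-0.02400000, -0.01920000, -0.05600000)
m·(v₁−v₀)/dt = (-1.5000, -1.2000, -3.5000)
Δω = ω₁−ω₀ = (-0.01253333, 0.08260000, -0.04467500)
applied torque τ = (-0.0800, 0.1200, -0.0500)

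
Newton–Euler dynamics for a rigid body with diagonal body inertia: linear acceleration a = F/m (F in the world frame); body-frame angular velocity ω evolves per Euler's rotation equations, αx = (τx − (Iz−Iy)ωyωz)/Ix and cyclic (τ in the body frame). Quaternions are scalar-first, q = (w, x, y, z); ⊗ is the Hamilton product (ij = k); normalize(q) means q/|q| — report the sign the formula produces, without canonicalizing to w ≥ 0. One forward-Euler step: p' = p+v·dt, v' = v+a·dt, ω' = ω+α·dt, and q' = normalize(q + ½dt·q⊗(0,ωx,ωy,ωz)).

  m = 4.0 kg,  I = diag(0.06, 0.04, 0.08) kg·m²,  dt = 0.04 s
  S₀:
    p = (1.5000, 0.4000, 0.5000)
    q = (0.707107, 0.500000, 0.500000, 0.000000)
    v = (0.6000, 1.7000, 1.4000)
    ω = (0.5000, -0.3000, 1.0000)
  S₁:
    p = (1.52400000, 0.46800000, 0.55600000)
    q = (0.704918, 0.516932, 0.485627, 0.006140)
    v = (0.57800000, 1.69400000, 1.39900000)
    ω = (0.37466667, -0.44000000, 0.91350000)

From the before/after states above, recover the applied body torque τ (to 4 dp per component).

τ = (-0.2000, -0.1500, -0.1700)

ω₁ − ω₀ = (-0.12533333, -0.14000000, -0.08650000)
τ = I·(Δω/dt) + ω₀×(Iω₀) = (-0.2000, -0.1500, -0.1700)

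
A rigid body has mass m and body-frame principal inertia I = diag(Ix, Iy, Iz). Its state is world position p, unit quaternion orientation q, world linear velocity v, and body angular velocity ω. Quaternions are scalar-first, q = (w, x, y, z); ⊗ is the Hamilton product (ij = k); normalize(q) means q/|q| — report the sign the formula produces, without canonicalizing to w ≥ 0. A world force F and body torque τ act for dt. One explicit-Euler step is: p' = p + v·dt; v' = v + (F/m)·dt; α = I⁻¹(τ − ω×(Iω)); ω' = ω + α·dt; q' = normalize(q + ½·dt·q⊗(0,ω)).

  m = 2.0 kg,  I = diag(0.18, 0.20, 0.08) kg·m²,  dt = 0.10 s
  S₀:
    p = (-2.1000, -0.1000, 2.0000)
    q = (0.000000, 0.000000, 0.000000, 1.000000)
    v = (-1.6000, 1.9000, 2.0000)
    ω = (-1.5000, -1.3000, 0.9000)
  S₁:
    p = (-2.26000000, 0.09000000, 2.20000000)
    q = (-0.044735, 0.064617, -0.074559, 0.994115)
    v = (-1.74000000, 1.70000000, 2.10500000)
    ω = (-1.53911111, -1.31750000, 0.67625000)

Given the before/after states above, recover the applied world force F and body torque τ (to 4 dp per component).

v₁ − v₀ = (-0.14000000, -0.20000000, 0.10500000)
applied force F = (-2.8000, -4.0000, 2.1000)
Δω = ω₁−ω₀ = (-0.03911111, -0.01750000, -0.22375000)
τ = I·(Δω/dt) + ω₀×(Iω₀) = (0.0700, -0.1700, -0.1400)

F = (-2.8000, -4.0000, 2.1000)
τ = (0.0700, -0.1700, -0.1400)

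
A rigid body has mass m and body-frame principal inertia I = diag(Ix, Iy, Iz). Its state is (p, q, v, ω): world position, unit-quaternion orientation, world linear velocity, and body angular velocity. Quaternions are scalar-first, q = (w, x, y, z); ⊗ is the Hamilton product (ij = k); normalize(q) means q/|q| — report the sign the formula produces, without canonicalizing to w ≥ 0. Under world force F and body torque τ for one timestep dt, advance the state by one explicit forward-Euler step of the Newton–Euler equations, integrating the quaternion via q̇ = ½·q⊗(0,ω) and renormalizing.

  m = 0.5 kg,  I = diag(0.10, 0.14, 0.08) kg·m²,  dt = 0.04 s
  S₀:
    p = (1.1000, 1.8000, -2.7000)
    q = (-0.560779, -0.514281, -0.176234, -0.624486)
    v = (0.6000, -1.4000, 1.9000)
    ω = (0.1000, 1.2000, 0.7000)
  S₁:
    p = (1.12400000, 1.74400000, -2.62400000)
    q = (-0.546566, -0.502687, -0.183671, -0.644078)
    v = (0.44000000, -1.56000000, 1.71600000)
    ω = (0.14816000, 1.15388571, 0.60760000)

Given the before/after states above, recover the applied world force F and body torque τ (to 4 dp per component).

ω₁ − ω₀ = (0.04816000, -0.04611429, -0.09240000)
τ = I·(Δω/dt) + ω₀×(Iω₀) = (0.0700, -0.1600, -0.1800)
velocity change Δv = (-0.16000000, -0.16000000, -0.18400000)
m·(v₁−v₀)/dt = (-2.0000, -2.0000, -2.3000)

F = (-2.0000, -2.0000, -2.3000)
τ = (0.0700, -0.1600, -0.1800)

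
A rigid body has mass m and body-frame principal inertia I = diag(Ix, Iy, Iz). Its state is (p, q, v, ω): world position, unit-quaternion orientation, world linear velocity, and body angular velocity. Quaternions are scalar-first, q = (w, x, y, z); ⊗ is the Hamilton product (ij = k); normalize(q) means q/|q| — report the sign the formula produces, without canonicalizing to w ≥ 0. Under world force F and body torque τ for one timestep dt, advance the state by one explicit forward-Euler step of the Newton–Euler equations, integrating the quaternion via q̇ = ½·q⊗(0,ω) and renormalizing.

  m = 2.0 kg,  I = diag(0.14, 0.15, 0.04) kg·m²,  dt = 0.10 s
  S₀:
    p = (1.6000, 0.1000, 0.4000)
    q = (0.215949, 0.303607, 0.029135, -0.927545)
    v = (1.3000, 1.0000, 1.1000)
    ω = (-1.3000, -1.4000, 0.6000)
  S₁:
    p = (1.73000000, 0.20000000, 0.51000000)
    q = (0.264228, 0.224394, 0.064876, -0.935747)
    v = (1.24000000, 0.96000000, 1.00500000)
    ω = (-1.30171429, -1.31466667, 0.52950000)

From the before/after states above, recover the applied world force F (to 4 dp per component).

F = (-1.2000, -0.8000, -1.9000)

velocity change Δv = (-0.06000000, -0.04000000, -0.09500000)
applied force F = (-1.2000, -0.8000, -1.9000)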